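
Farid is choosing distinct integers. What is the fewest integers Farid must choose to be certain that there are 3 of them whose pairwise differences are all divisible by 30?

Integers whose pairwise differences are multiples of 30 are exactly those sharing a remainder mod 30. By pigeonhole, the 30 residue classes mod 30 are the pigeonholes.
With 60 integers one could put 2 in each residue class and have no class reach 3.
The 61st integer pushes some class to 3, so 30·2 + 1 = 61.

61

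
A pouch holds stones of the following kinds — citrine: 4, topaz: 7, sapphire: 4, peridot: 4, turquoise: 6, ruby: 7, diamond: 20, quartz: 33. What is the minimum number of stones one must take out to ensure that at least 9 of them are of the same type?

49

Pigeonhole: put each drawn stone into a box by type. The largest draw with every box below 9 takes min(count, 8) from each type; types with fewer than 8 contribute all they have.
Σ min(cᵢ, 8) = 4 + 7 + 4 + 4 + 6 + 7 + 8 + 8 = 48.
Draw number 48 + 1 = 49 must push one box to 9.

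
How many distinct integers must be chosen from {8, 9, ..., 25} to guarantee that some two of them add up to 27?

13

Two chosen integers sum to 27 exactly when both halves of some pair {x, 27−x} with 8 ≤ x ≤ 27−x ≤ 19 are chosen — 6 such pairs.
The remaining 6 elements (those with no distinct partner in range) can never complete a 27-sum, so the worst case takes all of them and one from each pair: 6 + 6 = 12.
By pigeonhole, the 13th integer has to be the second member of some pair, so 12 + 1 = 13.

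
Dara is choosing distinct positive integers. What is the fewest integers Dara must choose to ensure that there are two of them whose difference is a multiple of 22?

Integers whose pairwise differences are multiples of 22 are exactly those sharing a remainder mod 22. By pigeonhole, the 22 residue classes mod 22 are the pigeonholes.
With 22 integers one could put 1 in each residue class and have no class reach 2.
The 23rd integer pushes some class to 2, so 22·1 + 1 = 23.

23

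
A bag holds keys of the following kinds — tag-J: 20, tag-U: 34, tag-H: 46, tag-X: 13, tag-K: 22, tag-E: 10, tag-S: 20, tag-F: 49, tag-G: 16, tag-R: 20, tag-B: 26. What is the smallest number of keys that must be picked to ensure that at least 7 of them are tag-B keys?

257

In the worst case for collecting tag-B keys, every non-tag-B key comes out first.
There are 20 + 34 + 46 + 13 + 22 + 10 + 20 + 49 + 16 + 20 = 250 non-tag-B keys altogether.
After those, each further key must be tag-B, so 250 + 7 = 257 draws guarantee 7 tag-B keys.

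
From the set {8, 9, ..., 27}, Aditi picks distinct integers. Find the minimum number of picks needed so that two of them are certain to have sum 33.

12

Group the elements by complementary pair {x, 33−x}: {8,25}, {9,24}, {10,23}, …, giving 9 two-element pairs and 2 integers whose partner 33−x falls outside [8,27].
Treating each of those 11 groups as a pigeonhole, one can pick one integer per group — 11 integers — with no two summing to 33.
The 12th integer lands in an occupied pair, forcing a sum of 33.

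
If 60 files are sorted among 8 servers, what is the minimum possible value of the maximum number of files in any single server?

8

By the pigeonhole principle, the 8 servers are the holes and the 60 files are the pigeons.
If every server held at most 7 files, the total would be at most 8 × 7 = 56, which is less than 60.
So some server holds at least ⌈60/8⌉ = 8 files.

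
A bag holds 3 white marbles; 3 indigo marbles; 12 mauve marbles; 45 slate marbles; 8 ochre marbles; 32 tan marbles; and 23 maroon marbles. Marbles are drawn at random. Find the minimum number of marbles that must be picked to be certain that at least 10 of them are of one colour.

An adversary could hand out at most 9 marbles per colour (white, indigo, ochre run out sooner): 3 + 3 + 9 + 9 + 8 + 9 + 9 = 50 marbles and still no colour has 10.
By the pigeonhole principle, one more marble lands in a colour already at 9, so 51 draws are enough and 50 are not.

51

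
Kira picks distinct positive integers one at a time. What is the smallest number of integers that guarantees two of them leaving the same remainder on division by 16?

By pigeonhole, the 16 residue classes mod 16 are the pigeonholes.
With 16 integers one could put 1 in each residue class and have no class reach 2.
The 17th integer pushes some class to 2, so 16·1 + 1 = 17.

17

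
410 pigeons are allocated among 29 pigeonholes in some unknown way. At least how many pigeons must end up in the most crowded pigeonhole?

The 29 pigeonholes are the holes and the 410 pigeons are the pigeons.
If every pigeonhole held at most 14 pigeons, the total would be at most 29 × 14 = 406, which is less than 410.
So some pigeonhole holds at least ⌈410/29⌉ = 15 pigeons.

15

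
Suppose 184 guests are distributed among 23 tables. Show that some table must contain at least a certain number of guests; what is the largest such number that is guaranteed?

8

Pigeonhole: the 23 tables are the holes and the 184 guests are the pigeons.
If every table held at most 7 guests, the total would be at most 23 × 7 = 161, which is less than 184.
So some table holds at least ⌈184/23⌉ = 8 guests.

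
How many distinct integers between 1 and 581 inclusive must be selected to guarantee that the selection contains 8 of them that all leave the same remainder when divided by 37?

The 37 residue classes mod 37 are the pigeonholes.
With 259 integers one could put 7 in each residue class and have no class reach 8.
The 260th integer pushes some class to 8, so 37·7 + 1 = 260.

260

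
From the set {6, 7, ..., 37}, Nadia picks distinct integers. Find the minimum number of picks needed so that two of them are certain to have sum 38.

20

A set avoiding the sum 38 can contain at most one of each pair {x, 38−x}, plus the 6 elements whose complement lies outside the range or equal to its own complement.
The integers 19, …, 37 (19 of them) are such a set: any two sum to at least 19+20 = 39 > 38.
Any 20th integer completes one of the 13 pairs, so 20 choices force a sum of 38.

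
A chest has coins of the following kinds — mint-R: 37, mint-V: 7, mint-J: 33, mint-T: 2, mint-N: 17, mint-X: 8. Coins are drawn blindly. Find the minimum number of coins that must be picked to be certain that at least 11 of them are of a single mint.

An adversary could hand out at most 10 coins per mint (mint-V, mint-T, mint-X run out sooner): 10 + 7 + 10 + 2 + 10 + 8 = 47 coins and still no mint has 11.
Pigeonhole: one more coin lands in a mint already at 10, so 48 draws are enough and 47 are not.

48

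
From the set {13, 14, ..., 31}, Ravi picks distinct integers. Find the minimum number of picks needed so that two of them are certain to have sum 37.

14

A set avoiding the sum 37 can contain at most one of each pair {x, 37−x}, plus the 7 elements whose complement lies outside the range.
The integers 19, …, 31 (13 of them) are such a set: any two sum to at least 19+20 = 39 > 37.
Any 14th integer completes one of the 6 pairs, so 14 choices force a sum of 37.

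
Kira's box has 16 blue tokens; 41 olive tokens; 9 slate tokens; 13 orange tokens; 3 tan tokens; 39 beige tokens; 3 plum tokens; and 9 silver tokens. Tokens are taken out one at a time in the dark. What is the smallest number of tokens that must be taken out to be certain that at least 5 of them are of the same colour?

31

Pigeonhole: the 8 colours are the holes; the tokens drawn are the pigeons.
To avoid 5 of any one colour, the worst case takes at most 4 of each colour, or every token of a colour that has fewer than 4.
That gives 4 + 4 + 4 + 4 + 3 + 4 + 3 + 4 = 30 tokens with no colour reaching 5.
The next token forces some colour to 5, so 30 + 1 = 31.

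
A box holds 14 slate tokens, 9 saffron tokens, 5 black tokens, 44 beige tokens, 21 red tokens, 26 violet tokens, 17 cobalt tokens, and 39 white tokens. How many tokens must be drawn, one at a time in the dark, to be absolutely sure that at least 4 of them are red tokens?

In the worst case for collecting red tokens, every non-red token comes out first.
There are 14 + 9 + 5 + 44 + 26 + 17 + 39 = 154 non-red tokens altogether.
After those, each further token must be red, so 154 + 4 = 158 draws guarantee 4 red tokens.

158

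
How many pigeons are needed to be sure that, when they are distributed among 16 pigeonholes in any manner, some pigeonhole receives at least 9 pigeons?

129

With 128 pigeons one could put exactly 8 in each of the 16 pigeonholes, and no pigeonhole would reach 9.
By the pigeonhole principle, one more pigeon must land in a pigeonhole that already has 8, giving it 9.
So 16 × 8 + 1 = 129 pigeons are required.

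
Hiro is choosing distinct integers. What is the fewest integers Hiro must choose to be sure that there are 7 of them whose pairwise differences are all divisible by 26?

Integers whose pairwise differences are multiples of 26 are exactly those sharing a remainder mod 26. By pigeonhole, the 26 residue classes mod 26 are the pigeonholes.
With 156 integers one could put 6 in each residue class and have no class reach 7.
The 157th integer pushes some class to 7, so 26·6 + 1 = 157.

157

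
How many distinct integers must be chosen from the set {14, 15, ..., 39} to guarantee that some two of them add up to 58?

Two chosen integers sum to 58 exactly when both halves of some pair {x, 58−x} with 19 ≤ x ≤ 58−x ≤ 39 are chosen — 10 such pairs.
The remaining 6 elements (those with no distinct partner in range) can never complete a 58-sum, so the worst case takes all of them and one from each pair: 6 + 10 = 16.
By the pigeonhole principle, the 17th integer has to be the second member of some pair, so 16 + 1 = 17.

17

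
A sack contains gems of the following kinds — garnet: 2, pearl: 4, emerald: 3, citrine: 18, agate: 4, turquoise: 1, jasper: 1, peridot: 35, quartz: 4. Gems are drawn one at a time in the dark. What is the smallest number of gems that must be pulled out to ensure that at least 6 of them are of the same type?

30

An adversary could hand out at most 5 gems per type (7 types run out sooner): 2 + 4 + 3 + 5 + 4 + 1 + 1 + 5 + 4 = 29 gems and still no type has 6.
By pigeonhole, one more gem lands in a type already at 5, so 30 draws are enough and 29 are not.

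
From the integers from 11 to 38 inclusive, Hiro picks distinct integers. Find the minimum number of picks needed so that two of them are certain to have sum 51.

16

Group the elements by complementary pair {x, 51−x}: {13,38}, {14,37}, {15,36}, …, giving 13 two-element pairs and 2 integers whose partner 51−x falls outside [11,38].
By pigeonhole, treating each of those 15 groups as a pigeonhole, one can pick one integer per group — 15 integers — with no two summing to 51.
The 16th integer lands in an occupied pair, forcing a sum of 51.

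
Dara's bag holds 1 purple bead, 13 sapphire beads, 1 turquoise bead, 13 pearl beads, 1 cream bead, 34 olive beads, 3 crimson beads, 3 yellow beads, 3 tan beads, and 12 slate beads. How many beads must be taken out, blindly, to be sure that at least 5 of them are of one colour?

29

Pigeonhole: the 10 colours are the holes; the beads drawn are the pigeons.
To avoid 5 of any one colour, the worst case takes at most 4 of each colour, or every bead of a colour that has fewer than 4.
That gives 1 + 4 + 1 + 4 + 1 + 4 + 3 + 3 + 3 + 4 = 28 beads with no colour reaching 5.
The next bead forces some colour to 5, so 28 + 1 = 29.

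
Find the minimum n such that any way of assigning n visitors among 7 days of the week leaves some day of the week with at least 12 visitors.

78

With 77 visitors one could put exactly 11 in each of the 7 days of the week, and no day of the week would reach 12.
Pigeonhole: one more visitor must land in a day of the week that already has 11, giving it 12.
So 7 × 11 + 1 = 78 visitors are required.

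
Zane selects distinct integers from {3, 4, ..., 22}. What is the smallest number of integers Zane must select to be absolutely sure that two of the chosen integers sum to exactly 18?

15

Group the elements by complementary pair {x, 18−x}: {3,15}, {4,14}, {5,13}, …, giving 6 two-element pairs; the single value 9 (it cannot pair with itself since the integers are distinct); and 7 integers whose partner 18−x falls outside [3,22].
By pigeonhole, treating each of those 14 groups as a pigeonhole, one can pick one integer per group — 14 integers — with no two summing to 18.
The 15th integer lands in an occupied pair, forcing a sum of 18.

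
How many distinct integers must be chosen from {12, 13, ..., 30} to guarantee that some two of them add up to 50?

15

A set avoiding the sum 50 can contain at most one of each pair {x, 50−x}, plus the 9 elements whose complement lies outside the range or equal to its own complement.
The integers 12, …, 25 (14 of them) are such a set: any two sum to at least 12+13 = 25 and at most 24+25 = 49 < 50.
Pigeonhole: any 15th integer completes one of the 5 pairs, so 15 choices force a sum of 50.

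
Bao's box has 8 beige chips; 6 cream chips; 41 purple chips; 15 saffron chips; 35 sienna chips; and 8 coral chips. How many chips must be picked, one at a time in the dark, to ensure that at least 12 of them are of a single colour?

Put each drawn chip into a box by colour. The largest draw with every box below 12 takes min(count, 11) from each colour; colours with fewer than 11 contribute all they have.
Σ min(cᵢ, 11) = 8 + 6 + 11 + 11 + 11 + 8 = 55.
Draw number 55 + 1 = 56 must push one box to 12.

56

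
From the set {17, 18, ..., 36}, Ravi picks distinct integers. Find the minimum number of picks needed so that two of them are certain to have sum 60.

15

Two chosen integers sum to 60 exactly when both halves of some pair {x, 60−x} with 24 ≤ x ≤ 60−x ≤ 36 are chosen — 6 such pairs.
The remaining 8 elements (those with no distinct partner in range) can never complete a 60-sum, so the worst case takes all of them and one from each pair: 8 + 6 = 14.
The 15th integer has to be the second member of some pair, so 14 + 1 = 15.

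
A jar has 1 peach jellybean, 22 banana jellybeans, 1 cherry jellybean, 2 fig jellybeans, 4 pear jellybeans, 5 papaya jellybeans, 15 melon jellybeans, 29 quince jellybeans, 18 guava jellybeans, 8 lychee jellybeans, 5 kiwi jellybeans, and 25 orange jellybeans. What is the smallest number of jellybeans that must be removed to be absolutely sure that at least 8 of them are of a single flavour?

61

An adversary could hand out at most 7 jellybeans per flavour (6 flavours run out sooner): 1 + 7 + 1 + 2 + 4 + 5 + 7 + 7 + 7 + 7 + 5 + 7 = 60 jellybeans and still no flavour has 8.
By the pigeonhole principle, one more jellybean lands in a flavour already at 7, so 61 draws are enough and 60 are not.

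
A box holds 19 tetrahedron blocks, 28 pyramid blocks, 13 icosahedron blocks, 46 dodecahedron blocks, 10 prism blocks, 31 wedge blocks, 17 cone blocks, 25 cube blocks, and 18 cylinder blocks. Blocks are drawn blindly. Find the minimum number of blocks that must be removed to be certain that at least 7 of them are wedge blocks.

183

In the worst case for collecting wedge blocks, every non-wedge block comes out first.
There are 19 + 28 + 13 + 46 + 10 + 17 + 25 + 18 = 176 non-wedge blocks altogether.
After those, each further block must be wedge, so 176 + 7 = 183 draws guarantee 7 wedge blocks.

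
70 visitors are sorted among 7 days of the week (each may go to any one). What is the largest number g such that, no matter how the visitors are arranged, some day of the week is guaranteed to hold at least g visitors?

By pigeonhole, the 7 days of the week are the holes and the 70 visitors are the pigeons.
If every day of the week held at most 9 visitors, the total would be at most 7 × 9 = 63, which is less than 70.
So some day of the week holds at least ⌈70/7⌉ = 10 visitors.

10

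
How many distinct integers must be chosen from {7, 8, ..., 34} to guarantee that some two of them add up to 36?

18

Group the elements by complementary pair {x, 36−x}: {7,29}, {8,28}, {9,27}, …, giving 11 two-element pairs, the single value 18 (it cannot pair with itself since the integers are distinct), and 5 integers whose partner 36−x falls outside [7,34].
By pigeonhole, treating each of those 17 groups as a pigeonhole, one can pick one integer per group — 17 integers — with no two summing to 36.
The 18th integer lands in an occupied pair, forcing a sum of 36.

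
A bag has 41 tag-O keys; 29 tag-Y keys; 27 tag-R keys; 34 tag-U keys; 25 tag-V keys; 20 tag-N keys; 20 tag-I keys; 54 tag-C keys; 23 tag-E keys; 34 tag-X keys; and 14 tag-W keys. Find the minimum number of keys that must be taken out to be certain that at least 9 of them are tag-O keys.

In the worst case for collecting tag-O keys, every non-tag-O key comes out first.
There are 29 + 27 + 34 + 25 + 20 + 20 + 54 + 23 + 34 + 14 = 280 non-tag-O keys altogether.
After those, each further key must be tag-O, so 280 + 9 = 289 draws guarantee 9 tag-O keys.

289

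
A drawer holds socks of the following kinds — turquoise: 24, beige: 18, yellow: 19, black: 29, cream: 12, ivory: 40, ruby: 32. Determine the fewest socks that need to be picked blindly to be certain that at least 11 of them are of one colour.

71

An adversary could hand out at most 10 socks per colour: 10 + 10 + 10 + 10 + 10 + 10 + 10 = 70 socks and still no colour has 11.
By the pigeonhole principle, one more sock lands in a colour already at 10, so 71 draws are enough and 70 are not.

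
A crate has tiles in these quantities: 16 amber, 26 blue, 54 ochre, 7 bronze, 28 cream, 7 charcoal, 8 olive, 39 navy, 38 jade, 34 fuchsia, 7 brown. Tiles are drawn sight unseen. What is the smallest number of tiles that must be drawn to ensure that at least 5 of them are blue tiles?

In the worst case for collecting blue tiles, every non-blue tile comes out first.
There are 16 + 54 + 7 + 28 + 7 + 8 + 39 + 38 + 34 + 7 = 238 non-blue tiles altogether.
After those, each further tile must be blue, so 238 + 5 = 243 draws guarantee 5 blue tiles.

243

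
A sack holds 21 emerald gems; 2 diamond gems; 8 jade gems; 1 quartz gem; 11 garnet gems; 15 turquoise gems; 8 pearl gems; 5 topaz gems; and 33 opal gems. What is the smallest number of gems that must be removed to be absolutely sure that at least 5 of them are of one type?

32

Pigeonhole: the 9 types are the holes; the gems drawn are the pigeons.
To avoid 5 of any one type, the worst case takes at most 4 of each type, or every gem of a type that has fewer than 4.
That gives 4 + 2 + 4 + 1 + 4 + 4 + 4 + 4 + 4 = 31 gems with no type reaching 5.
The next gem forces some type to 5, so 31 + 1 = 32.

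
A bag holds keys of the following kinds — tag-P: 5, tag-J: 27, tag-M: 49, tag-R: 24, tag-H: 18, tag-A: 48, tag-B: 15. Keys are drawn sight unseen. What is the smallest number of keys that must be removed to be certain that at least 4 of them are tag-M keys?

In the worst case for collecting tag-M keys, every non-tag-M key comes out first.
There are 5 + 27 + 24 + 18 + 48 + 15 = 137 non-tag-M keys altogether.
After those, each further key must be tag-M, so 137 + 4 = 141 draws guarantee 4 tag-M keys.

141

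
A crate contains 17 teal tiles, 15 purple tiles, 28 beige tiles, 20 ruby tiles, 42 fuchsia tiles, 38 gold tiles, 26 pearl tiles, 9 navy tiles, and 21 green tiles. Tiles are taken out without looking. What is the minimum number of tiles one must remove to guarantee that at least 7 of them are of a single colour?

An adversary could hand out at most 6 tiles per colour: 6 + 6 + 6 + 6 + 6 + 6 + 6 + 6 + 6 = 54 tiles and still no colour has 7.
By pigeonhole, one more tile lands in a colour already at 6, so 55 draws are enough and 54 are not.

55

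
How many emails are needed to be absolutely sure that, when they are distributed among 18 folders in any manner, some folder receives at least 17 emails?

289

With 288 emails one could put exactly 16 in each of the 18 folders, and no folder would reach 17.
One more email must land in a folder that already has 16, giving it 17.
So 18 × 16 + 1 = 289 emails are required.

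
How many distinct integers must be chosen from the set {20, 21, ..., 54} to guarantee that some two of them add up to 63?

Two chosen integers sum to 63 exactly when both halves of some pair {x, 63−x} with 20 ≤ x ≤ 63−x ≤ 43 are chosen — 12 such pairs.
The remaining 11 elements (those with no distinct partner in range) can never complete a 63-sum, so the worst case takes all of them and one from each pair: 11 + 12 = 23.
Pigeonhole: the 24th integer has to be the second member of some pair, so 23 + 1 = 24.

24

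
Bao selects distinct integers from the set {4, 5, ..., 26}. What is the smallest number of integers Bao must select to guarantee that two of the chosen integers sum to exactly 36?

A set avoiding the sum 36 can contain at most one of each pair {x, 36−x}, plus the 7 elements whose complement lies outside the range or equal to its own complement.
The integers 4, …, 18 (15 of them) are such a set: any two sum to at least 4+5 = 9 and at most 17+18 = 35 < 36.
Pigeonhole: any 16th integer completes one of the 8 pairs, so 16 choices force a sum of 36.

16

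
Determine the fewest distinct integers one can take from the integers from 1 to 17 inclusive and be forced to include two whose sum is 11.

13

A set avoiding the sum 11 can contain at most one of each pair {x, 11−x}, plus the 7 elements whose complement lies outside the range.
The integers 6, …, 17 (12 of them) are such a set: any two sum to at least 6+7 = 13 > 11.
By pigeonhole, any 13th integer completes one of the 5 pairs, so 13 choices force a sum of 11.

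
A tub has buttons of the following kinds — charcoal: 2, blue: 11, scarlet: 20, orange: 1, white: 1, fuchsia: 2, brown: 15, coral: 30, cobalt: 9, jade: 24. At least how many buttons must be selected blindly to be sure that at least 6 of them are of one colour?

37

By the pigeonhole principle, the 10 colours are the holes; the buttons drawn are the pigeons.
To avoid 6 of any one colour, the worst case takes at most 5 of each colour, or every button of a colour that has fewer than 5.
That gives 2 + 5 + 5 + 1 + 1 + 2 + 5 + 5 + 5 + 5 = 36 buttons with no colour reaching 6.
The next button forces some colour to 6, so 36 + 1 = 37.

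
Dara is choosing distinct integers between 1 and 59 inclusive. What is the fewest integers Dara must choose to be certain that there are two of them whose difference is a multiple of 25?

Integers whose pairwise differences are multiples of 25 are exactly those sharing a remainder mod 25. The 25 residue classes mod 25 are the pigeonholes.
With 25 integers one could put 1 in each residue class and have no class reach 2.
The 26th integer pushes some class to 2, so 25·1 + 1 = 26.

26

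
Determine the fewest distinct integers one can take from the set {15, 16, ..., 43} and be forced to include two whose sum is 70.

Group the elements by complementary pair {x, 70−x}: {27,43}, {28,42}, {29,41}, …, giving 8 two-element pairs, the single value 35 (it cannot pair with itself since the integers are distinct), and 12 integers whose partner 70−x falls outside [15,43].
Treating each of those 21 groups as a pigeonhole, one can pick one integer per group — 21 integers — with no two summing to 70.
The 22nd integer lands in an occupied pair, forcing a sum of 70.

22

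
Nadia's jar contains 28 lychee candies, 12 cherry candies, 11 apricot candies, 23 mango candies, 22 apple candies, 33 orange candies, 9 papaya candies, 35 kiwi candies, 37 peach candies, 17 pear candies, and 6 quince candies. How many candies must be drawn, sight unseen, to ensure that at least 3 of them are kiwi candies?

201

In the worst case for collecting kiwi candies, every non-kiwi candy comes out first.
There are 28 + 12 + 11 + 23 + 22 + 33 + 9 + 37 + 17 + 6 = 198 non-kiwi candies altogether.
After those, each further candy must be kiwi, so 198 + 3 = 201 draws guarantee 3 kiwi candies.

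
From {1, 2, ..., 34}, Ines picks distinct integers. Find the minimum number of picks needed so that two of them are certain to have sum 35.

Group the elements by complementary pair {x, 35−x}: {1,34}, {2,33}, {3,32}, …, giving 17 two-element pairs.
By the pigeonhole principle, treating each of those 17 groups as a pigeonhole, one can pick one integer per group — 17 integers — with no two summing to 35.
The 18th integer lands in an occupied pair, forcing a sum of 35.

18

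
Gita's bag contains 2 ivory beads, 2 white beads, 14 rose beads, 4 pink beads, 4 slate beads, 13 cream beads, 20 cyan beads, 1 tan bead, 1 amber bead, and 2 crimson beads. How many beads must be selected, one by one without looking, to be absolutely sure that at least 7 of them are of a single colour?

35

An adversary could hand out at most 6 beads per colour (7 colours run out sooner): 2 + 2 + 6 + 4 + 4 + 6 + 6 + 1 + 1 + 2 = 34 beads and still no colour has 7.
One more bead lands in a colour already at 6, so 35 draws are enough and 34 are not.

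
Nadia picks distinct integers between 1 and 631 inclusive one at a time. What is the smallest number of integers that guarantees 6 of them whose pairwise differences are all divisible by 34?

171

Integers whose pairwise differences are multiples of 34 are exactly those sharing a remainder mod 34. The 34 residue classes mod 34 are the pigeonholes.
With 170 integers one could put 5 in each residue class and have no class reach 6.
The 171st integer pushes some class to 6, so 34·5 + 1 = 171.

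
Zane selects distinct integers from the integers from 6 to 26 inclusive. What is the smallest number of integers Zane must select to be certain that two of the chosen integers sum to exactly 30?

A set avoiding the sum 30 can contain at most one of each pair {x, 30−x}, plus the 3 elements whose complement lies outside the range or equal to its own complement.
The integers 15, …, 26 (12 of them) are such a set: any two sum to at least 15+16 = 31 > 30.
By the pigeonhole principle, any 13th integer completes one of the 9 pairs, so 13 choices force a sum of 30.

13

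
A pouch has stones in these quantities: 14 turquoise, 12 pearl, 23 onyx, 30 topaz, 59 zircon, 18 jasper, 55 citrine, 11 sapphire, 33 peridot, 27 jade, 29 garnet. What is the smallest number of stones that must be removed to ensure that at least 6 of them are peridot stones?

In the worst case for collecting peridot stones, every non-peridot stone comes out first.
There are 14 + 12 + 23 + 30 + 59 + 18 + 55 + 11 + 27 + 29 = 278 non-peridot stones altogether.
After those, each further stone must be peridot, so 278 + 6 = 284 draws guarantee 6 peridot stones.

284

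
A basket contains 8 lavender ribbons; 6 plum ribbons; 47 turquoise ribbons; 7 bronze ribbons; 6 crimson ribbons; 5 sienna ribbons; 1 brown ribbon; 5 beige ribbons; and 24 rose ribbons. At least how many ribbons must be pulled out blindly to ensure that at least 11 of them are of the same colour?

59

Put each drawn ribbon into a box by colour. The largest draw with every box below 11 takes min(count, 10) from each colour; colours with fewer than 10 contribute all they have.
Σ min(cᵢ, 10) = 8 + 6 + 10 + 7 + 6 + 5 + 1 + 5 + 10 = 58.
Draw number 58 + 1 = 59 must push one box to 11.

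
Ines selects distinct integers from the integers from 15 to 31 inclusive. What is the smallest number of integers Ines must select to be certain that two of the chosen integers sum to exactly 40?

A set avoiding the sum 40 can contain at most one of each pair {x, 40−x}, plus the 7 elements whose complement lies outside the range or equal to its own complement.
The integers 20, …, 31 (12 of them) are such a set: any two sum to at least 20+21 = 41 > 40.
By pigeonhole, any 13th integer completes one of the 5 pairs, so 13 choices force a sum of 40.

13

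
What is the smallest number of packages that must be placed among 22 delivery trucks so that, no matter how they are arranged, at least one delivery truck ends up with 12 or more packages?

With 242 packages one could put exactly 11 in each of the 22 delivery trucks, and no delivery truck would reach 12.
By pigeonhole, one more package must land in a delivery truck that already has 11, giving it 12.
So 22 × 11 + 1 = 243 packages are required.

243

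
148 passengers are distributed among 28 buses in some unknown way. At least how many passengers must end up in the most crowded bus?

The 28 buses are the holes and the 148 passengers are the pigeons.
If every bus held at most 5 passengers, the total would be at most 28 × 5 = 140, which is less than 148.
So some bus holds at least ⌈148/28⌉ = 6 passengers.

6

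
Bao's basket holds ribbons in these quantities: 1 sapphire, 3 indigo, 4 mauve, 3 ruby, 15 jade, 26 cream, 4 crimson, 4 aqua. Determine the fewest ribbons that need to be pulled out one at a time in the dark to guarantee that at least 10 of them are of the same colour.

38

An adversary could hand out at most 9 ribbons per colour (6 colours run out sooner): 1 + 3 + 4 + 3 + 9 + 9 + 4 + 4 = 37 ribbons and still no colour has 10.
One more ribbon lands in a colour already at 9, so 38 draws are enough and 37 are not.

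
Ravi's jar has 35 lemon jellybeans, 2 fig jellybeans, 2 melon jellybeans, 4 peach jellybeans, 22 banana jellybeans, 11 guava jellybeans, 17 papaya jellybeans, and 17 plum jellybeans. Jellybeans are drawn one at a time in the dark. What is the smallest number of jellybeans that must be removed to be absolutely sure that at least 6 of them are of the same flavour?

An adversary could hand out at most 5 jellybeans per flavour (fig, melon, peach run out sooner): 5 + 2 + 2 + 4 + 5 + 5 + 5 + 5 = 33 jellybeans and still no flavour has 6.
Pigeonhole: one more jellybean lands in a flavour already at 5, so 34 draws are enough and 33 are not.

34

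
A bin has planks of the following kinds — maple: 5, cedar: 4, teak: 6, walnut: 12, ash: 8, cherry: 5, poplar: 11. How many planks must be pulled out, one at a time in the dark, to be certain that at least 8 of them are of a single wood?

42

An adversary could hand out at most 7 planks per wood (4 woods run out sooner): 5 + 4 + 6 + 7 + 7 + 5 + 7 = 41 planks and still no wood has 8.
By pigeonhole, one more plank lands in a wood already at 7, so 42 draws are enough and 41 are not.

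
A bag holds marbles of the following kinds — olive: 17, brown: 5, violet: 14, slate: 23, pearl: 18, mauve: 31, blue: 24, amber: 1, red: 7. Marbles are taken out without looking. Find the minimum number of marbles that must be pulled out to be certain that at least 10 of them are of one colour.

By pigeonhole, the 9 colours are the holes; the marbles drawn are the pigeons.
To avoid 10 of any one colour, the worst case takes at most 9 of each colour, or every marble of a colour that has fewer than 9.
That gives 9 + 5 + 9 + 9 + 9 + 9 + 9 + 1 + 7 = 67 marbles with no colour reaching 10.
The next marble forces some colour to 10, so 67 + 1 = 68.

68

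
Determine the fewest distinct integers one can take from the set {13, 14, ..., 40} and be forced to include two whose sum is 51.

A set avoiding the sum 51 can contain at most one of each pair {x, 51−x}, plus the 2 elements whose complement lies outside the range.
The integers 26, …, 40 (15 of them) are such a set: any two sum to at least 26+27 = 53 > 51.
By pigeonhole, any 16th integer completes one of the 13 pairs, so 16 choices force a sum of 51.

16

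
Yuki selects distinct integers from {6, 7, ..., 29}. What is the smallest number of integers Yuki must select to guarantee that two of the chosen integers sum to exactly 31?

Two chosen integers sum to 31 exactly when both halves of some pair {x, 31−x} with 6 ≤ x ≤ 31−x ≤ 25 are chosen — 10 such pairs.
The remaining 4 elements (those with no distinct partner in range) can never complete a 31-sum, so the worst case takes all of them and one from each pair: 4 + 10 = 14.
The 15th integer has to be the second member of some pair, so 14 + 1 = 15.

15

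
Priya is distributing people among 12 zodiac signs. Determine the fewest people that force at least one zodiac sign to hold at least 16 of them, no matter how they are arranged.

181

With 180 people one could put exactly 15 in each of the 12 zodiac signs, and no zodiac sign would reach 16.
By pigeonhole, one more person must land in a zodiac sign that already has 15, giving it 16.
So 12 × 15 + 1 = 181 people are required.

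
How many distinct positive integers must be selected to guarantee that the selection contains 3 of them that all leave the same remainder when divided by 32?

65

The 32 residue classes mod 32 are the pigeonholes.
With 64 integers one could put 2 in each residue class and have no class reach 3.
The 65th integer pushes some class to 3, so 32·2 + 1 = 65.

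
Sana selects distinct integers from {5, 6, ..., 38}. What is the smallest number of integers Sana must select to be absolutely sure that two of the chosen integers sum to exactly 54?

24

A set avoiding the sum 54 can contain at most one of each pair {x, 54−x}, plus the 12 elements whose complement lies outside the range or equal to its own complement.
The integers 5, …, 27 (23 of them) are such a set: any two sum to at least 5+6 = 11 and at most 26+27 = 53 < 54.
Any 24th integer completes one of the 11 pairs, so 24 choices force a sum of 54.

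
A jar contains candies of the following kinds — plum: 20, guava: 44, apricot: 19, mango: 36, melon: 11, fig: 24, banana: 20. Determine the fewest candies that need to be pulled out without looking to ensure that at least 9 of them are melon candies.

172

In the worst case for collecting melon candies, every non-melon candy comes out first.
There are 20 + 44 + 19 + 36 + 24 + 20 = 163 non-melon candies altogether.
After those, each further candy must be melon, so 163 + 9 = 172 draws guarantee 9 melon candies.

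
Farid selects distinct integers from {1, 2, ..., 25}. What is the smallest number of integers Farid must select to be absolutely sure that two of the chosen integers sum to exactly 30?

16

A set avoiding the sum 30 can contain at most one of each pair {x, 30−x}, plus the 5 elements whose complement lies outside the range or equal to its own complement.
The integers 1, …, 15 (15 of them) are such a set: any two sum to at least 1+2 = 3 and at most 14+15 = 29 < 30.
Any 16th integer completes one of the 10 pairs, so 16 choices force a sum of 30.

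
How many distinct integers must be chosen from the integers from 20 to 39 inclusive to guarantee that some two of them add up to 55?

13

Two chosen integers sum to 55 exactly when both halves of some pair {x, 55−x} with 20 ≤ x ≤ 55−x ≤ 35 are chosen — 8 such pairs.
The remaining 4 elements (those with no distinct partner in range) can never complete a 55-sum, so the worst case takes all of them and one from each pair: 4 + 8 = 12.
By pigeonhole, the 13th integer has to be the second member of some pair, so 12 + 1 = 13.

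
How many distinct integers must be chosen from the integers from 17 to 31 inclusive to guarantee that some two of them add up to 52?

Two chosen integers sum to 52 exactly when both halves of some pair {x, 52−x} with 21 ≤ x ≤ 52−x ≤ 31 are chosen — 5 such pairs.
The remaining 5 elements (those with no distinct partner in range) can never complete a 52-sum, so the worst case takes all of them and one from each pair: 5 + 5 = 10.
By the pigeonhole principle, the 11th integer has to be the second member of some pair, so 10 + 1 = 11.

11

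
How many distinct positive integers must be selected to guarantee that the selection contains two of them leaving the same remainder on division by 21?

22

By pigeonhole, the 21 residue classes mod 21 are the pigeonholes.
With 21 integers one could put 1 in each residue class and have no class reach 2.
The 22nd integer pushes some class to 2, so 21·1 + 1 = 22.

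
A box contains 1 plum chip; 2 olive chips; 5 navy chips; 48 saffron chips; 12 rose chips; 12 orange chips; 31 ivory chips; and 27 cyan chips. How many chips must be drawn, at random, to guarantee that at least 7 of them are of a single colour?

By pigeonhole, put each drawn chip into a box by colour. The largest draw with every box below 7 takes min(count, 6) from each colour; colours with fewer than 6 contribute all they have.
Σ min(cᵢ, 6) = 1 + 2 + 5 + 6 + 6 + 6 + 6 + 6 = 38.
Draw number 38 + 1 = 39 must push one box to 7.

39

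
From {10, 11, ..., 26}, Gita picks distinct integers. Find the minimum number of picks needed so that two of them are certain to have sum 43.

13

Two chosen integers sum to 43 exactly when both halves of some pair {x, 43−x} with 17 ≤ x ≤ 43−x ≤ 26 are chosen — 5 such pairs.
The remaining 7 elements (those with no distinct partner in range) can never complete a 43-sum, so the worst case takes all of them and one from each pair: 7 + 5 = 12.
By the pigeonhole principle, the 13th integer has to be the second member of some pair, so 12 + 1 = 13.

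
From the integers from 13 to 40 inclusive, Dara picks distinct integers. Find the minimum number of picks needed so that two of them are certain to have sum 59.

A set avoiding the sum 59 can contain at most one of each pair {x, 59−x}, plus the 6 elements whose complement lies outside the range.
The integers 13, …, 29 (17 of them) are such a set: any two sum to at least 13+14 = 27 and at most 28+29 = 57 < 59.
By the pigeonhole principle, any 18th integer completes one of the 11 pairs, so 18 choices force a sum of 59.

18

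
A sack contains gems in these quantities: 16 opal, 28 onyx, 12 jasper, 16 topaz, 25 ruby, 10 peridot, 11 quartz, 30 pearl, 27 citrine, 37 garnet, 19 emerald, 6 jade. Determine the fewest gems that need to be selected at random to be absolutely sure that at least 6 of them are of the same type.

Pigeonhole: the 12 types are the holes; the gems drawn are the pigeons.
To avoid 6 of any one type, the worst case takes at most 5 of each type.
That gives 5 + 5 + 5 + 5 + 5 + 5 + 5 + 5 + 5 + 5 + 5 + 5 = 60 gems with no type reaching 6.
The next gem forces some type to 6, so 60 + 1 = 61.

61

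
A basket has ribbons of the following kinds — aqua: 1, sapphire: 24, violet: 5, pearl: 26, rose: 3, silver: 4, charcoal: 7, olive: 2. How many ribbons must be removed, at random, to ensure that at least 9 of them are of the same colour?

39

Pigeonhole: the 8 colours are the holes; the ribbons drawn are the pigeons.
To avoid 9 of any one colour, the worst case takes at most 8 of each colour, or every ribbon of a colour that has fewer than 8.
That gives 1 + 8 + 5 + 8 + 3 + 4 + 7 + 2 = 38 ribbons with no colour reaching 9.
The next ribbon forces some colour to 9, so 38 + 1 = 39.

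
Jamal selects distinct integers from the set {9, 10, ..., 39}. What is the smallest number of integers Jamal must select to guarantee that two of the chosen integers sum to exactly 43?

Two chosen integers sum to 43 exactly when both halves of some pair {x, 43−x} with 9 ≤ x ≤ 43−x ≤ 34 are chosen — 13 such pairs.
The remaining 5 elements (those with no distinct partner in range) can never complete a 43-sum, so the worst case takes all of them and one from each pair: 5 + 13 = 18.
The 19th integer has to be the second member of some pair, so 18 + 1 = 19.

19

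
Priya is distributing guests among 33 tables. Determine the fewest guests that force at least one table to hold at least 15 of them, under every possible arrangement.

With 462 guests one could put exactly 14 in each of the 33 tables, and no table would reach 15.
By the pigeonhole principle, one more guest must land in a table that already has 14, giving it 15.
So 33 × 14 + 1 = 463 guests are required.

463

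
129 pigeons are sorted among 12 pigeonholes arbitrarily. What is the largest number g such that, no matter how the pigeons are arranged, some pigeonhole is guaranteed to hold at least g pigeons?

The 12 pigeonholes are the holes and the 129 pigeons are the pigeons.
If every pigeonhole held at most 10 pigeons, the total would be at most 12 × 10 = 120, which is less than 129.
So some pigeonhole holds at least ⌈129/12⌉ = 11 pigeons.

11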